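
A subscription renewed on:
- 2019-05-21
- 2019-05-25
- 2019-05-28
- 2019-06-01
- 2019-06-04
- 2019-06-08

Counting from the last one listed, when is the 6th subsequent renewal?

2019-06-29

Every event lands on a Tuesday or Saturday (gaps cycle 4, 3, 4, 3, 4).
So the schedule is: every Tuesday and Saturday.
The following Tuesday is 2019-06-11.
The following Saturday is 2019-06-15.
The following Tuesday is 2019-06-18.
The following Saturday is 2019-06-22.
Next Tuesday: 2019-06-25.
The following Saturday is 2019-06-29.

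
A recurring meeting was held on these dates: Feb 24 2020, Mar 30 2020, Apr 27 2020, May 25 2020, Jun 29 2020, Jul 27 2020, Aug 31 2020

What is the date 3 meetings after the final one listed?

Nov 30 2020

All Mondays; the gaps (35, 28, 28, 35, 28, 35) vary with month length.
This is the last Monday of each month.
September 2020 ends with Monday Sep 28 2020.
Last Monday of October 2020: Oct 26 2020.
Last Monday of November 2020: Nov 30 2020.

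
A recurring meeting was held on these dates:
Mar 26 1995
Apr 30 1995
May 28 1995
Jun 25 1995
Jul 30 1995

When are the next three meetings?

Aug 27 1995, Sep 24 1995, Oct 29 1995

All Sundays; the gaps (35, 28, 28, 35) vary with month length.
This is the last Sunday of each month.
August 1995 ends with Sunday Aug 27 1995.
Last Sunday of September 1995: Sep 24 1995.
October 1995 ends with Sunday Oct 29 1995.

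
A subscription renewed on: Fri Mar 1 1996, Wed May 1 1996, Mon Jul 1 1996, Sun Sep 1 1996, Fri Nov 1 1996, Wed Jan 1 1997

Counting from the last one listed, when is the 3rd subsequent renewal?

The day-of-month is always 1 (61, 61, 62, 61, 61 days between events).
So this recurs on the 1st of every 2 months.
Next: March 1997 → Sat Mar 1 1997.
May 1997: Thu May 1 1997.
Next: July 1997 → Tue Jul 1 1997.

Tue Jul 1 1997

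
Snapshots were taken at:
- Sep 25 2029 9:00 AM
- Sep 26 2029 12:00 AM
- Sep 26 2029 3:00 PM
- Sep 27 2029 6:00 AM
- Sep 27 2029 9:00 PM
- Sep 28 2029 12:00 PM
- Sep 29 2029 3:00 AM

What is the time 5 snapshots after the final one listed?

Gaps: 15, 15, 15, 15, 15, 15 hours — each event is 15 hours after the previous one.
Sep 29 2029 3:00 AM + 15 h = Sep 29 2029 6:00 PM.
Sep 29 2029 6:00 PM + 15 h = Sep 30 2029 9:00 AM.
Sep 30 2029 9:00 AM + 15 h = Oct 1 2029 12:00 AM.
Oct 1 2029 12:00 AM + 15 h = Oct 1 2029 3:00 PM.
Oct 1 2029 3:00 PM + 15 h = Oct 2 2029 6:00 AM.

Oct 2 2029 6:00 AM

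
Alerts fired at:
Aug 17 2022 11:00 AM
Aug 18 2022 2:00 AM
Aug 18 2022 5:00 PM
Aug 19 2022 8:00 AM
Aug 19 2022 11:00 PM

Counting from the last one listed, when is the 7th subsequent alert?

The interval is a steady 15 hours (15, 15, 15, 15).
Aug 19 2022 11:00 PM + 15 h = Aug 20 2022 2:00 PM.
Aug 20 2022 2:00 PM + 15 h = Aug 21 2022 5:00 AM.
Aug 21 2022 5:00 AM + 15 h = Aug 21 2022 8:00 PM.
Aug 21 2022 8:00 PM + 15 h = Aug 22 2022 11:00 AM.
Aug 22 2022 11:00 AM + 15 h = Aug 23 2022 2:00 AM.
Aug 23 2022 2:00 AM + 15 h = Aug 23 2022 5:00 PM.
Aug 23 2022 5:00 PM + 15 h = Aug 24 2022 8:00 AM.

Aug 24 2022 8:00 AM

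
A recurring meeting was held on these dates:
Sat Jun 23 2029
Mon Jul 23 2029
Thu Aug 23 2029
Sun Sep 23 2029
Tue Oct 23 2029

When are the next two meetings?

The day-of-month is always 23 (30, 31, 31, 30 days between events).
So this recurs on the 23rd of each month.
Next: November 2029 → Fri Nov 23 2029.
Next: December 2029 → Sun Dec 23 2029.

Fri Nov 23 2029, Sun Dec 23 2029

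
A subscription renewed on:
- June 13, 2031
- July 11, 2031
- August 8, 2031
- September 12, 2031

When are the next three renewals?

October 10, 2031; November 14, 2031; December 12, 2031

Gaps: 28, 28, 35 days — a mix of 28 and 35. Every date is a Friday.
Each is the 2nd Friday of its month.
2nd Friday of October 2031: October 10, 2031.
2nd Friday of November 2031: November 14, 2031.
December 2031 — 2nd Friday is December 12, 2031.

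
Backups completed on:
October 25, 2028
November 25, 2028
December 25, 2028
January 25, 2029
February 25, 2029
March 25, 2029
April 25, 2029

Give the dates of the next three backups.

May 25, 2029; June 25, 2029; July 25, 2029

The day-of-month is always 25 (31, 30, 31, 31, 28, 31 days between events).
So this recurs on the 25th of each month.
May 2029: May 25, 2029.
Next: June 2029 → June 25, 2029.
July 2029: July 25, 2029.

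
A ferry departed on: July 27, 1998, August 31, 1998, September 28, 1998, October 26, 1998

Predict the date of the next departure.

November 30, 1998

All Mondays; the gaps (35, 28, 28) vary with month length.
This is the last Monday of each month.
Last Monday of November 1998: November 30, 1998.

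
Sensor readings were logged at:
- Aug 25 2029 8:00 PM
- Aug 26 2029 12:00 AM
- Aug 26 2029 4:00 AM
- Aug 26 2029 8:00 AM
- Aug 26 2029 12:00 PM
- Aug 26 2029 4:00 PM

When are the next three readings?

Gaps: 4, 4, 4, 4, 4 hours — each event is 4 hours after the previous one.
Aug 26 2029 4:00 PM + 4 h = Aug 26 2029 8:00 PM.
Aug 26 2029 8:00 PM + 4 h = Aug 27 2029 12:00 AM.
Aug 27 2029 12:00 AM + 4 h = Aug 27 2029 4:00 AM.

Aug 26 2029 8:00 PM, Aug 27 2029 12:00 AM, Aug 27 2029 4:00 AM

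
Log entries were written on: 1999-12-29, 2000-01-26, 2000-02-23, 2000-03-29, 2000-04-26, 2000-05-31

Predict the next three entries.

2000-06-28, 2000-07-26, 2000-08-30

All Wednesdays; the gaps (28, 28, 35, 28, 35) vary with month length.
This is the last Wednesday of each month.
Last Wednesday of June 2000: 2000-06-28.
July 2000 ends with Wednesday 2000-07-26.
Last Wednesday of August 2000: 2000-08-30.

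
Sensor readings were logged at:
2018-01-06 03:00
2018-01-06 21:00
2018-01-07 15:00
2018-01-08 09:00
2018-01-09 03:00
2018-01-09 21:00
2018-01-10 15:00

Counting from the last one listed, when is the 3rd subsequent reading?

Gaps: 18, 18, 18, 18, 18, 18 hours — each event is 18 hours after the previous one.
2018-01-10 15:00 + 18 h = 2018-01-11 09:00.
2018-01-11 09:00 + 18 h = 2018-01-12 03:00.
2018-01-12 03:00 + 18 h = 2018-01-12 21:00.

2018-01-12 21:00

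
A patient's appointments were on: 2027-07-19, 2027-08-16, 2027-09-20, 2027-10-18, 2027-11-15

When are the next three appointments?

2027-12-20, 2028-01-17, 2028-02-21

These are Mondays at 28- or 35-day spacing (28, 35, 28, 28).
The pattern: 3rd Monday of the month.
December 2027 — 3rd Monday is 2027-12-20.
January 2028 — 3rd Monday is 2028-01-17.
3rd Monday of February 2028: 2028-02-21.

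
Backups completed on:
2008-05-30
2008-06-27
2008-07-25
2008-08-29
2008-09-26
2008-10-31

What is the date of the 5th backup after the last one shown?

2009-03-27

These are Fridays with 28, 28, 35, 28, 35-day gaps.
Each is the final Friday of its month — 2008-05-30 is past the 28th, so '4th Friday' doesn't fit.
Last Friday of November 2008: 2008-11-28.
Last Friday of December 2008: 2008-12-26.
Last Friday of January 2009: 2009-01-30.
February 2009 ends with Friday 2009-02-27.
March 2009 ends with Friday 2009-03-27.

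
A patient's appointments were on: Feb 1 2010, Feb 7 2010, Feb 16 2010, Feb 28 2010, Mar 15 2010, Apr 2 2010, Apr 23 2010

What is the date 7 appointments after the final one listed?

Dec 10 2010

The spacing grows by 3 each time: 6, 9, 12, 15, 18, 21 days.
Next gap: 24 days. Apr 23 2010 + 24 days = May 17 2010.
Next gap: 27 days. May 17 2010 + 27 days = Jun 13 2010.
Next gap: 30 days. Jun 13 2010 + 30 days = Jul 13 2010.
Next gap: 33 days. Jul 13 2010 + 33 days = Aug 15 2010.
Next gap: 36 days. Aug 15 2010 + 36 days = Sep 20 2010.
Next gap: 39 days. Sep 20 2010 + 39 days = Oct 29 2010.
Next gap: 42 days. Oct 29 2010 + 42 days = Dec 10 2010.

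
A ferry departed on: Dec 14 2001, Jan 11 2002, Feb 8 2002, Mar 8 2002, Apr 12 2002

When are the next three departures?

These are Fridays at 28- or 35-day spacing (28, 28, 28, 35).
The pattern: 2nd Friday of the month.
May 2002 — 2nd Friday is May 10 2002.
June 2002 — 2nd Friday is Jun 14 2002.
July 2002 — 2nd Friday is Jul 12 2002.

May 10 2002, Jun 14 2002, Jul 12 2002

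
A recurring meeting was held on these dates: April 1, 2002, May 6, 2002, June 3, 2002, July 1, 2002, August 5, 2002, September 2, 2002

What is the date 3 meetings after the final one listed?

December 2, 2002

These are Mondays at 28- or 35-day spacing (35, 28, 28, 35, 28).
The pattern: 1st Monday of the month.
1st Monday of October 2002: October 7, 2002.
1st Monday of November 2002: November 4, 2002.
December 2002 — 1st Monday is December 2, 2002.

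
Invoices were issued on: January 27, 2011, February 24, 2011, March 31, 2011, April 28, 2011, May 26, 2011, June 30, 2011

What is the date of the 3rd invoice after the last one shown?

September 29, 2011

These are Thursdays with 28, 35, 28, 28, 35-day gaps.
Each is the final Thursday of its month — March 31, 2011 is past the 28th, so '4th Thursday' doesn't fit.
Last Thursday of July 2011: July 28, 2011.
Last Thursday of August 2011: August 25, 2011.
September 2011 ends with Thursday September 29, 2011.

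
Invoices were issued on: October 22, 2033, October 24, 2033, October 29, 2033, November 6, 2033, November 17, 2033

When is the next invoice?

Intervals are 2, 5, 8, 11 days — an arithmetic progression with common difference 3.
Next gap: 14 days. November 17, 2033 + 14 days = December 1, 2033.

December 1, 2033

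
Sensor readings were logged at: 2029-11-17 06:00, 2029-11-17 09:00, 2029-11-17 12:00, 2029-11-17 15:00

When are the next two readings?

Spacing: 3, 3, 3 h — constant 3 h.
2029-11-17 15:00 + 3 h = 2029-11-17 18:00.
2029-11-17 18:00 + 3 h = 2029-11-17 21:00.

2029-11-17 18:00, 2029-11-17 21:00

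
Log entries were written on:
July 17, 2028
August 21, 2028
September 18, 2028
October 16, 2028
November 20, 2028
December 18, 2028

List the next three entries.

January 15, 2029; February 19, 2029; March 19, 2029

All dates are Mondays, 35, 28, 28, 35, 28 days apart.
Specifically, the 3rd Monday of each month.
January 2029 — 3rd Monday is January 15, 2029.
February 2029 — 3rd Monday is February 19, 2029.
March 2029 — 3rd Monday is March 19, 2029.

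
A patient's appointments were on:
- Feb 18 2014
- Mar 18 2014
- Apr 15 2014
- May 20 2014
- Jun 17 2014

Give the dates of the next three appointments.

Jul 15 2014, Aug 19 2014, Sep 16 2014

These are Tuesdays at 28- or 35-day spacing (28, 28, 35, 28).
The pattern: 3rd Tuesday of the month.
3rd Tuesday of July 2014: Jul 15 2014.
3rd Tuesday of August 2014: Aug 19 2014.
September 2014 — 3rd Tuesday is Sep 16 2014.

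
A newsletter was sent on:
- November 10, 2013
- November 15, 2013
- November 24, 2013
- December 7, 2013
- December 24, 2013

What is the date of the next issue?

The spacing grows by 4 each time: 5, 9, 13, 17 days.
Next gap: 21 days. December 24, 2013 + 21 days = January 14, 2014.

January 14, 2014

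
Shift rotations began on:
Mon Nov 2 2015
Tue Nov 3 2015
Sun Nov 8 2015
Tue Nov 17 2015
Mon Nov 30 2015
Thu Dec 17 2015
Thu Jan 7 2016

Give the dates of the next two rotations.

Mon Feb 1 2016, Tue Mar 1 2016

Intervals are 1, 5, 9, 13, 17, 21 days — an arithmetic progression with common difference 4.
Next gap: 25 days. Thu Jan 7 2016 + 25 days = Mon Feb 1 2016.
Next gap: 29 days. Mon Feb 1 2016 + 29 days = Tue Mar 1 2016.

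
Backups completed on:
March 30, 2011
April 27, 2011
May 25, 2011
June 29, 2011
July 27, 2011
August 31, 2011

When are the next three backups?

These are Wednesdays with 28, 28, 35, 28, 35-day gaps.
Each is the final Wednesday of its month — March 30, 2011 is past the 28th, so '4th Wednesday' doesn't fit.
Last Wednesday of September 2011: September 28, 2011.
Last Wednesday of October 2011: October 26, 2011.
Last Wednesday of November 2011: November 30, 2011.

September 28, 2011; October 26, 2011; November 30, 2011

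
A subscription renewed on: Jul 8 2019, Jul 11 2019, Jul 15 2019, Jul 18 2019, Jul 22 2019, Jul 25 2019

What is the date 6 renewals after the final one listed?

Aug 15 2019

The gap pattern 3, 4, 3, 4, 3 repeats every 2 events.
These are the Mondays and Thursdays of each week.
The following Monday is Jul 29 2019.
The following Thursday is Aug 1 2019.
Next Monday: Aug 5 2019.
Next Thursday: Aug 8 2019.
Next Monday: Aug 12 2019.
Next Thursday: Aug 15 2019.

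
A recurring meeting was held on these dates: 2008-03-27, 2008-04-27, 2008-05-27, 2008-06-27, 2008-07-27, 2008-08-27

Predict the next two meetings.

2008-09-27, 2008-10-27

Gaps: 31, 30, 31, 30, 31 days — not constant. Every event is on the 27th of the month.
Pattern: the 27th of each month.
September 2008: 2008-09-27.
Next: October 2008 → 2008-10-27.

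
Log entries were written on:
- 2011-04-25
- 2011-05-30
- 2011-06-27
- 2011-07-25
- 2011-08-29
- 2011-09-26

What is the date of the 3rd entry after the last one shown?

These are Mondays with 35, 28, 28, 35, 28-day gaps.
Each is the final Monday of its month — 2011-05-30 is past the 28th, so '4th Monday' doesn't fit.
Last Monday of October 2011: 2011-10-31.
Last Monday of November 2011: 2011-11-28.
Last Monday of December 2011: 2011-12-26.

2011-12-26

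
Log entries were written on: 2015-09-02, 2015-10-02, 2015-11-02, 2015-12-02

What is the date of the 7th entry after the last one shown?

2016-07-02

The day-of-month is always 2 (30, 31, 30 days between events).
So this recurs on the 2nd of each month.
January 2016: 2016-01-02.
February 2016: 2016-02-02.
March 2016: 2016-03-02.
Next: April 2016 → 2016-04-02.
Next: May 2016 → 2016-05-02.
June 2016: 2016-06-02.
Next: July 2016 → 2016-07-02.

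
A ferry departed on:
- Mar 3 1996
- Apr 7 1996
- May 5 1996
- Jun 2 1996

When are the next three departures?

All dates are Sundays, 35, 28, 28 days apart.
Specifically, the 1st Sunday of each month.
July 1996 — 1st Sunday is Jul 7 1996.
August 1996 — 1st Sunday is Aug 4 1996.
September 1996 — 1st Sunday is Sep 1 1996.

Jul 7 1996, Aug 4 1996, Sep 1 1996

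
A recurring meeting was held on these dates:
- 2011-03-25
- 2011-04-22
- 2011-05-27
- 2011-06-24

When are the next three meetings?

These are Fridays at 28- or 35-day spacing (28, 35, 28).
The pattern: 4th Friday of the month.
4th Friday of July 2011: 2011-07-22.
4th Friday of August 2011: 2011-08-26.
4th Friday of September 2011: 2011-09-23.

2011-07-22, 2011-08-26, 2011-09-23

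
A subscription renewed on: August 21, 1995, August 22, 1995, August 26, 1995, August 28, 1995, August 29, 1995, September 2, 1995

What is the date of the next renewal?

The gap pattern 1, 4, 2, 1, 4 repeats every 3 events.
These are the Mondays, Tuesdays and Saturdays of each week.
Next Monday: September 4, 1995.

September 4, 1995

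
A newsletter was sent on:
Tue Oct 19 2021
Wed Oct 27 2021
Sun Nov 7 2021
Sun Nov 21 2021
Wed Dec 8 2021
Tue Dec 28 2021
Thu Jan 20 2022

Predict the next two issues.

Intervals are 8, 11, 14, 17, 20, 23 days — an arithmetic progression with common difference 3.
Next gap: 26 days. Thu Jan 20 2022 + 26 days = Tue Feb 15 2022.
Next gap: 29 days. Tue Feb 15 2022 + 29 days = Wed Mar 16 2022.

Tue Feb 15 2022, Wed Mar 16 2022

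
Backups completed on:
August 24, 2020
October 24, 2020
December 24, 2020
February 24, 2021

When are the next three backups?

April 24, 2021; June 24, 2021; August 24, 2021

Each date is the 24th; the gaps (61, 61, 62) track the month lengths.
The rule is the 24th of every 2 months.
Next: April 2021 → April 24, 2021.
June 2021: June 24, 2021.
Next: August 2021 → August 24, 2021.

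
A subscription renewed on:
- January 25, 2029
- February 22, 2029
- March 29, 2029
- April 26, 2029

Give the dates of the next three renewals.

These are Thursdays with 28, 35, 28-day gaps.
Each is the final Thursday of its month — March 29, 2029 is past the 28th, so '4th Thursday' doesn't fit.
Last Thursday of May 2029: May 31, 2029.
June 2029 ends with Thursday June 28, 2029.
Last Thursday of July 2029: July 26, 2029.

May 31, 2029; June 28, 2029; July 26, 2029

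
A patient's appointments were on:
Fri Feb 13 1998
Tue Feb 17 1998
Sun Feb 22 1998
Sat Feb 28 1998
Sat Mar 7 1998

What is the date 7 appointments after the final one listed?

Gaps: 4, 5, 6, 7 days — each gap is 1 larger than the previous one.
Next gap: 8 days. Sat Mar 7 1998 + 8 days = Sun Mar 15 1998.
Next gap: 9 days. Sun Mar 15 1998 + 9 days = Tue Mar 24 1998.
Next gap: 10 days. Tue Mar 24 1998 + 10 days = Fri Apr 3 1998.
Next gap: 11 days. Fri Apr 3 1998 + 11 days = Tue Apr 14 1998.
Next gap: 12 days. Tue Apr 14 1998 + 12 days = Sun Apr 26 1998.
Next gap: 13 days. Sun Apr 26 1998 + 13 days = Sat May 9 1998.
Next gap: 14 days. Sat May 9 1998 + 14 days = Sat May 23 1998.

Sat May 23 1998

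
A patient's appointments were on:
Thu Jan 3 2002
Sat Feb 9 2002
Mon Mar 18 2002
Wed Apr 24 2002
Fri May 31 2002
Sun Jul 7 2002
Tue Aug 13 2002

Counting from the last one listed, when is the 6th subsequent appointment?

Sun Mar 23 2003

Gaps between consecutive events: 37, 37, 37, 37, 37, 37 days — a constant 37-day interval.
Tue Aug 13 2002 + 37 days = Thu Sep 19 2002.
Thu Sep 19 2002 + 37 days = Sat Oct 26 2002.
Sat Oct 26 2002 + 37 days = Mon Dec 2 2002.
Mon Dec 2 2002 + 37 days = Wed Jan 8 2003.
Wed Jan 8 2003 + 37 days = Fri Feb 14 2003.
Fri Feb 14 2003 + 37 days = Sun Mar 23 2003.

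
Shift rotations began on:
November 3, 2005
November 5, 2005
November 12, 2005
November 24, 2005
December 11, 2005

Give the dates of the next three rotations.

The spacing grows by 5 each time: 2, 7, 12, 17 days.
Next gap: 22 days. December 11, 2005 + 22 days = January 2, 2006.
Next gap: 27 days. January 2, 2006 + 27 days = January 29, 2006.
Next gap: 32 days. January 29, 2006 + 32 days = March 2, 2006.

January 2, 2006; January 29, 2006; March 2, 2006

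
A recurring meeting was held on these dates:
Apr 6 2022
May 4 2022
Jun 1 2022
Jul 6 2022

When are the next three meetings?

Aug 3 2022, Sep 7 2022, Oct 5 2022

Gaps: 28, 28, 35 days — a mix of 28 and 35. Every date is a Wednesday.
Each is the 1st Wednesday of its month.
August 2022 — 1st Wednesday is Aug 3 2022.
September 2022 — 1st Wednesday is Sep 7 2022.
October 2022 — 1st Wednesday is Oct 5 2022.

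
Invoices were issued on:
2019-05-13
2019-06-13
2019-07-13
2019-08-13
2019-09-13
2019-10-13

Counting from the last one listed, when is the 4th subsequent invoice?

2020-02-13

The day-of-month is always 13 (31, 30, 31, 31, 30 days between events).
So this recurs on the 13th of each month.
Next: November 2019 → 2019-11-13.
December 2019: 2019-12-13.
Next: January 2020 → 2020-01-13.
February 2020: 2020-02-13.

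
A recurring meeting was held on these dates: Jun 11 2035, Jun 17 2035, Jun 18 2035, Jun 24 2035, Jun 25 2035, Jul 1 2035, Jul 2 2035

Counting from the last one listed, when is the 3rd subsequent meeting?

Jul 15 2035

Every event lands on a Monday or Sunday (gaps cycle 6, 1, 6, 1, 6, 1).
So the schedule is: every Monday and Sunday.
Next Sunday: Jul 8 2035.
Next Monday: Jul 9 2035.
Next Sunday: Jul 15 2035.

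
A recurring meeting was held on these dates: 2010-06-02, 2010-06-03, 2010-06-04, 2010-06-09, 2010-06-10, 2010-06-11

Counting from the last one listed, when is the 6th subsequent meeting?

2010-06-25

Gaps: 1, 1, 5, 1, 1 days — not constant, but cyclic with period 3.
The events fall on every Wednesday, Thursday and Friday.
The following Wednesday is 2010-06-16.
The following Thursday is 2010-06-17.
Next Friday: 2010-06-18.
The following Wednesday is 2010-06-23.
Next Thursday: 2010-06-24.
The following Friday is 2010-06-25.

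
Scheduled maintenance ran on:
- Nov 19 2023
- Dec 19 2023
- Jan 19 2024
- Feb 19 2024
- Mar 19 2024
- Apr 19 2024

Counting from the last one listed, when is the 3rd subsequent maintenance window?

The day-of-month is always 19 (30, 31, 31, 29, 31 days between events).
So this recurs on the 19th of each month.
May 2024: May 19 2024.
June 2024: Jun 19 2024.
July 2024: Jul 19 2024.

Jul 19 2024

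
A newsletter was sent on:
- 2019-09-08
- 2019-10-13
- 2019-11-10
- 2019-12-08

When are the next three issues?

All dates are Sundays, 35, 28, 28 days apart.
Specifically, the 2nd Sunday of each month.
January 2020 — 2nd Sunday is 2020-01-12.
February 2020 — 2nd Sunday is 2020-02-09.
2nd Sunday of March 2020: 2020-03-08.

2020-01-12, 2020-02-09, 2020-03-08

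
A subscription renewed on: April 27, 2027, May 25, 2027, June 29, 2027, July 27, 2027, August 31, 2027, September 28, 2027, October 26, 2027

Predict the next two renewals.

November 30, 2027; December 28, 2027

These are Tuesdays with 28, 35, 28, 35, 28, 28-day gaps.
Each is the final Tuesday of its month — June 29, 2027 is past the 28th, so '4th Tuesday' doesn't fit.
Last Tuesday of November 2027: November 30, 2027.
December 2027 ends with Tuesday December 28, 2027.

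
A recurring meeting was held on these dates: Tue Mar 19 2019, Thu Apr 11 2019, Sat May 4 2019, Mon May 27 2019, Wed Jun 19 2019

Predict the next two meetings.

Every event comes 23 days after the last (23, 23, 23, 23).
Wed Jun 19 2019 + 23 days = Fri Jul 12 2019.
Fri Jul 12 2019 + 23 days = Sun Aug 4 2019.

Fri Jul 12 2019, Sun Aug 4 2019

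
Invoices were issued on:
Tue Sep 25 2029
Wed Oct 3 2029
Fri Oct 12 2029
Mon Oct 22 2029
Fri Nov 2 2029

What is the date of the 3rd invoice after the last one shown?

Gaps: 8, 9, 10, 11 days — each gap is 1 larger than the previous one.
Next gap: 12 days. Fri Nov 2 2029 + 12 days = Wed Nov 14 2029.
Next gap: 13 days. Wed Nov 14 2029 + 13 days = Tue Nov 27 2029.
Next gap: 14 days. Tue Nov 27 2029 + 14 days = Tue Dec 11 2029.

Tue Dec 11 2029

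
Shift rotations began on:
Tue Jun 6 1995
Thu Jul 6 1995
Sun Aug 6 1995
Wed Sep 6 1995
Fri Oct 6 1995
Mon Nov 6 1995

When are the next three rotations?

The day-of-month is always 6 (30, 31, 31, 30, 31 days between events).
So this recurs on the 6th of each month.
December 1995: Wed Dec 6 1995.
January 1996: Sat Jan 6 1996.
February 1996: Tue Feb 6 1996.

Wed Dec 6 1995, Sat Jan 6 1996, Tue Feb 6 1996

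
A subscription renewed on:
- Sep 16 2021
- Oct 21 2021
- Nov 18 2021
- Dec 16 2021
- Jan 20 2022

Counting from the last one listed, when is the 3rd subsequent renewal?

Apr 21 2022

Gaps: 35, 28, 28, 35 days — a mix of 28 and 35. Every date is a Thursday.
Each is the 3rd Thursday of its month.
3rd Thursday of February 2022: Feb 17 2022.
March 2022 — 3rd Thursday is Mar 17 2022.
April 2022 — 3rd Thursday is Apr 21 2022.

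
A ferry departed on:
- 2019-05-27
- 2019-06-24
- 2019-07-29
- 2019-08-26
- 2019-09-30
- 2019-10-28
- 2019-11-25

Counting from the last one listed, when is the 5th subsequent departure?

These are Mondays with 28, 35, 28, 35, 28, 28-day gaps.
Each is the final Monday of its month — 2019-07-29 is past the 28th, so '4th Monday' doesn't fit.
December 2019 ends with Monday 2019-12-30.
January 2020 ends with Monday 2020-01-27.
February 2020 ends with Monday 2020-02-24.
March 2020 ends with Monday 2020-03-30.
April 2020 ends with Monday 2020-04-27.

2020-04-27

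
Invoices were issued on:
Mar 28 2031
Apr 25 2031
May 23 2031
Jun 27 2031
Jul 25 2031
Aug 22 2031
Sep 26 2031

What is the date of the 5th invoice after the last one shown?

Feb 27 2032

Gaps: 28, 28, 35, 28, 28, 35 days — a mix of 28 and 35. Every date is a Friday.
Each is the 4th Friday of its month.
4th Friday of October 2031: Oct 24 2031.
November 2031 — 4th Friday is Nov 28 2031.
4th Friday of December 2031: Dec 26 2031.
January 2032 — 4th Friday is Jan 23 2032.
February 2032 — 4th Friday is Feb 27 2032.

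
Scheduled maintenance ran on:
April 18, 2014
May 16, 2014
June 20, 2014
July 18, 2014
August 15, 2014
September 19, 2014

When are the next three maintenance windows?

October 17, 2014; November 21, 2014; December 19, 2014

Gaps: 28, 35, 28, 28, 35 days — a mix of 28 and 35. Every date is a Friday.
Each is the 3rd Friday of its month.
October 2014 — 3rd Friday is October 17, 2014.
November 2014 — 3rd Friday is November 21, 2014.
December 2014 — 3rd Friday is December 19, 2014.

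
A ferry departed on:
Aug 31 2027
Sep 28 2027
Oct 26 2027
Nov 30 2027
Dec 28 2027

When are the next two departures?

Jan 25 2028, Feb 29 2028

Every date is a Tuesday; gaps 28, 28, 35, 28 days.
Each is the last Tuesday of its month (at least one falls on the 29th or later, ruling out '4th Tuesday').
Last Tuesday of January 2028: Jan 25 2028.
Last Tuesday of February 2028: Feb 29 2028.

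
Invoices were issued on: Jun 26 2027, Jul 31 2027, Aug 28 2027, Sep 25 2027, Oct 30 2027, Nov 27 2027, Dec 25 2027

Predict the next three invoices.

These are Saturdays with 35, 28, 28, 35, 28, 28-day gaps.
Each is the final Saturday of its month — Jul 31 2027 is past the 28th, so '4th Saturday' doesn't fit.
January 2028 ends with Saturday Jan 29 2028.
Last Saturday of February 2028: Feb 26 2028.
Last Saturday of March 2028: Mar 25 2028.

Jan 29 2028, Feb 26 2028, Mar 25 2028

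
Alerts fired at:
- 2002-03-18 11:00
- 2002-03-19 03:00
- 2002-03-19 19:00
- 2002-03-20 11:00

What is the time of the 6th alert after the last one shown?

Gaps: 16, 16, 16 hours — each event is 16 hours after the previous one.
2002-03-20 11:00 + 16 h = 2002-03-21 03:00.
2002-03-21 03:00 + 16 h = 2002-03-21 19:00.
2002-03-21 19:00 + 16 h = 2002-03-22 11:00.
2002-03-22 11:00 + 16 h = 2002-03-23 03:00.
2002-03-23 03:00 + 16 h = 2002-03-23 19:00.
2002-03-23 19:00 + 16 h = 2002-03-24 11:00.

2002-03-24 11:00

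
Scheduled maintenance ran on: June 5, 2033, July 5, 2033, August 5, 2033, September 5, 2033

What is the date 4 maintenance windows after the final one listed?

January 5, 2034

The day-of-month is always 5 (30, 31, 31 days between events).
So this recurs on the 5th of each month.
October 2033: October 5, 2033.
Next: November 2033 → November 5, 2033.
Next: December 2033 → December 5, 2033.
Next: January 2034 → January 5, 2034.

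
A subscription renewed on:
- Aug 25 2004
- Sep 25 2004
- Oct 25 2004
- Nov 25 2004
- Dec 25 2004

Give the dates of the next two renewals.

Jan 25 2005, Feb 25 2005

The day-of-month is always 25 (31, 30, 31, 30 days between events).
So this recurs on the 25th of each month.
January 2005: Jan 25 2005.
Next: February 2005 → Feb 25 2005.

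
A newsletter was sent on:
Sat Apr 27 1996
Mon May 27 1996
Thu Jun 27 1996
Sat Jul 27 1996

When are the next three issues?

The day-of-month is always 27 (30, 31, 30 days between events).
So this recurs on the 27th of each month.
August 1996: Tue Aug 27 1996.
Next: September 1996 → Fri Sep 27 1996.
Next: October 1996 → Sun Oct 27 1996.

Tue Aug 27 1996, Fri Sep 27 1996, Sun Oct 27 1996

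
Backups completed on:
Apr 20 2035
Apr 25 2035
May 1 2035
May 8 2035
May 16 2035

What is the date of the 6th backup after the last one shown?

The spacing grows by 1 each time: 5, 6, 7, 8 days.
Next gap: 9 days. May 16 2035 + 9 days = May 25 2035.
Next gap: 10 days. May 25 2035 + 10 days = Jun 4 2035.
Next gap: 11 days. Jun 4 2035 + 11 days = Jun 15 2035.
Next gap: 12 days. Jun 15 2035 + 12 days = Jun 27 2035.
Next gap: 13 days. Jun 27 2035 + 13 days = Jul 10 2035.
Next gap: 14 days. Jul 10 2035 + 14 days = Jul 24 2035.

Jul 24 2035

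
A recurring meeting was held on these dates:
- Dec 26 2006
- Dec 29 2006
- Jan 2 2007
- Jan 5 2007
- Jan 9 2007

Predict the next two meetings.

The gap pattern 3, 4, 3, 4 repeats every 2 events.
These are the Tuesdays and Fridays of each week.
Next Friday: Jan 12 2007.
Next Tuesday: Jan 16 2007.

Jan 12 2007, Jan 16 2007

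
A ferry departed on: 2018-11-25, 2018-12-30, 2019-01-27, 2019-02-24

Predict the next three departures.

2019-03-31, 2019-04-28, 2019-05-26

Every date is a Sunday; gaps 35, 28, 28 days.
Each is the last Sunday of its month (at least one falls on the 29th or later, ruling out '4th Sunday').
March 2019 ends with Sunday 2019-03-31.
Last Sunday of April 2019: 2019-04-28.
Last Sunday of May 2019: 2019-05-26.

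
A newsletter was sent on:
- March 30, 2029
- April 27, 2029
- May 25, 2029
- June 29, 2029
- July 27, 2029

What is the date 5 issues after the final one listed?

December 28, 2029

These are Fridays with 28, 28, 35, 28-day gaps.
Each is the final Friday of its month — March 30, 2029 is past the 28th, so '4th Friday' doesn't fit.
Last Friday of August 2029: August 31, 2029.
September 2029 ends with Friday September 28, 2029.
October 2029 ends with Friday October 26, 2029.
November 2029 ends with Friday November 30, 2029.
December 2029 ends with Friday December 28, 2029.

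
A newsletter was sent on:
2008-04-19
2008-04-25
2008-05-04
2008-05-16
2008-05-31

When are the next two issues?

Intervals are 6, 9, 12, 15 days — an arithmetic progression with common difference 3.
Next gap: 18 days. 2008-05-31 + 18 days = 2008-06-18.
Next gap: 21 days. 2008-06-18 + 21 days = 2008-07-09.

2008-06-18, 2008-07-09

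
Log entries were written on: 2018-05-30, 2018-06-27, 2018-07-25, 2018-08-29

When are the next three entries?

These are Wednesdays with 28, 28, 35-day gaps.
Each is the final Wednesday of its month — 2018-05-30 is past the 28th, so '4th Wednesday' doesn't fit.
September 2018 ends with Wednesday 2018-09-26.
Last Wednesday of October 2018: 2018-10-31.
November 2018 ends with Wednesday 2018-11-28.

2018-09-26, 2018-10-31, 2018-11-28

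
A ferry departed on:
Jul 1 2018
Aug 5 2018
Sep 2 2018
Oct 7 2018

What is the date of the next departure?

These are Sundays at 28- or 35-day spacing (35, 28, 35).
The pattern: 1st Sunday of the month.
November 2018 — 1st Sunday is Nov 4 2018.

Nov 4 2018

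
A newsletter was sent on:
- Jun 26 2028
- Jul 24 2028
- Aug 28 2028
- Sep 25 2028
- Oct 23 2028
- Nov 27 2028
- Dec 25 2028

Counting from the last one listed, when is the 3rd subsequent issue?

Mar 26 2029

Gaps: 28, 35, 28, 28, 35, 28 days — a mix of 28 and 35. Every date is a Monday.
Each is the 4th Monday of its month.
January 2029 — 4th Monday is Jan 22 2029.
February 2029 — 4th Monday is Feb 26 2029.
March 2029 — 4th Monday is Mar 26 2029.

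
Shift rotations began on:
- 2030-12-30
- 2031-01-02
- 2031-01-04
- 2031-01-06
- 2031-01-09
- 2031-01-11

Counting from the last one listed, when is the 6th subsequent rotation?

2031-01-25

Every event lands on a Monday or Thursday or Saturday (gaps cycle 3, 2, 2, 3, 2).
So the schedule is: every Monday, Thursday and Saturday.
Next Monday: 2031-01-13.
Next Thursday: 2031-01-16.
The following Saturday is 2031-01-18.
Next Monday: 2031-01-20.
Next Thursday: 2031-01-23.
Next Saturday: 2031-01-25.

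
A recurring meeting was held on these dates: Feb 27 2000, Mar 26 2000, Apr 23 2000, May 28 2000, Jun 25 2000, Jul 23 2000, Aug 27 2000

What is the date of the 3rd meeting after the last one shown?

These are Sundays at 28- or 35-day spacing (28, 28, 35, 28, 28, 35).
The pattern: 4th Sunday of the month.
4th Sunday of September 2000: Sep 24 2000.
4th Sunday of October 2000: Oct 22 2000.
4th Sunday of November 2000: Nov 26 2000.

Nov 26 2000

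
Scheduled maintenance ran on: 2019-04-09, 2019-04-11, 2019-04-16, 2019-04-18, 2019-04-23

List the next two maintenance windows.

Gaps: 2, 5, 2, 5 days — not constant, but cyclic with period 2.
The events fall on every Tuesday and Thursday.
Next Thursday: 2019-04-25.
The following Tuesday is 2019-04-30.

2019-04-25, 2019-04-30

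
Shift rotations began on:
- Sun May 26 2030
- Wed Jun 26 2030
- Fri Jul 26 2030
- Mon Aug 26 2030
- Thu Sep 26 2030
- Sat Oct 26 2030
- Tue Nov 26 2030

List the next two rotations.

Each date is the 26th; the gaps (31, 30, 31, 31, 30, 31) track the month lengths.
The rule is the 26th of each month.
Next: December 2030 → Thu Dec 26 2030.
January 2031: Sun Jan 26 2031.

Thu Dec 26 2030, Sun Jan 26 2031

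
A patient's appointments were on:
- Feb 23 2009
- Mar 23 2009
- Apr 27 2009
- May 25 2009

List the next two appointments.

All dates are Mondays, 28, 35, 28 days apart.
Specifically, the 4th Monday of each month.
June 2009 — 4th Monday is Jun 22 2009.
4th Monday of July 2009: Jul 27 2009.

Jun 22 2009, Jul 27 2009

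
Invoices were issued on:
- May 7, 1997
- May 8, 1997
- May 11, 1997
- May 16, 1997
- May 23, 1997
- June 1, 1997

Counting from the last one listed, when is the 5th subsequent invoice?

August 15, 1997

The spacing grows by 2 each time: 1, 3, 5, 7, 9 days.
Next gap: 11 days. June 1, 1997 + 11 days = June 12, 1997.
Next gap: 13 days. June 12, 1997 + 13 days = June 25, 1997.
Next gap: 15 days. June 25, 1997 + 15 days = July 10, 1997.
Next gap: 17 days. July 10, 1997 + 17 days = July 27, 1997.
Next gap: 19 days. July 27, 1997 + 19 days = August 15, 1997.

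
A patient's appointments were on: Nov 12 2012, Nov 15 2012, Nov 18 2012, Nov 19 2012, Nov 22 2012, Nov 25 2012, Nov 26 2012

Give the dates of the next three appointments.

Nov 29 2012, Dec 2 2012, Dec 3 2012

Gaps: 3, 3, 1, 3, 3, 1 days — not constant, but cyclic with period 3.
The events fall on every Monday, Thursday and Sunday.
Next Thursday: Nov 29 2012.
Next Sunday: Dec 2 2012.
Next Monday: Dec 3 2012.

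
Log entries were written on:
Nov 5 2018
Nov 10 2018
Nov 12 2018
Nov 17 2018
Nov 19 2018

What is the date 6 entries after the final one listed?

The gap pattern 5, 2, 5, 2 repeats every 2 events.
These are the Mondays and Saturdays of each week.
Next Saturday: Nov 24 2018.
The following Monday is Nov 26 2018.
The following Saturday is Dec 1 2018.
The following Monday is Dec 3 2018.
The following Saturday is Dec 8 2018.
Next Monday: Dec 10 2018.

Dec 10 2018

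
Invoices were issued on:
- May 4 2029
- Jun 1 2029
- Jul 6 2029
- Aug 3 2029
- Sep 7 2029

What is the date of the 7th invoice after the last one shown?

These are Fridays at 28- or 35-day spacing (28, 35, 28, 35).
The pattern: 1st Friday of the month.
October 2029 — 1st Friday is Oct 5 2029.
1st Friday of November 2029: Nov 2 2029.
1st Friday of December 2029: Dec 7 2029.
1st Friday of January 2030: Jan 4 2030.
February 2030 — 1st Friday is Feb 1 2030.
March 2030 — 1st Friday is Mar 1 2030.
1st Friday of April 2030: Apr 5 2030.

Apr 5 2030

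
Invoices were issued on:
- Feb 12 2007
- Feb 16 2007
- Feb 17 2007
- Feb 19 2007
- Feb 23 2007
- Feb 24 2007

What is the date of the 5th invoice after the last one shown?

Mar 9 2007

Gaps: 4, 1, 2, 4, 1 days — not constant, but cyclic with period 3.
The events fall on every Monday, Friday and Saturday.
The following Monday is Feb 26 2007.
The following Friday is Mar 2 2007.
Next Saturday: Mar 3 2007.
The following Monday is Mar 5 2007.
Next Friday: Mar 9 2007.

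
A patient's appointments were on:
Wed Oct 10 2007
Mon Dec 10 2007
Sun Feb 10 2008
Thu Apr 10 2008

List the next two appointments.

Gaps: 61, 62, 60 days — not constant. Every event is on the 10th of the month.
Pattern: the 10th of every 2 months.
Next: June 2008 → Tue Jun 10 2008.
Next: August 2008 → Sun Aug 10 2008.

Tue Jun 10 2008, Sun Aug 10 2008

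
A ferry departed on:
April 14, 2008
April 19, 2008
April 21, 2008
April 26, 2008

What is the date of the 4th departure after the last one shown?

May 10, 2008

The gap pattern 5, 2, 5 repeats every 2 events.
These are the Mondays and Saturdays of each week.
Next Monday: April 28, 2008.
The following Saturday is May 3, 2008.
The following Monday is May 5, 2008.
Next Saturday: May 10, 2008.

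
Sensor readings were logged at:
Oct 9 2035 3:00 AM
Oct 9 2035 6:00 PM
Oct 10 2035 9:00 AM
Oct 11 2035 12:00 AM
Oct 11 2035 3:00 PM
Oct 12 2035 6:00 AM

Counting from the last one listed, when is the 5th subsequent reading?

The interval is a steady 15 hours (15, 15, 15, 15, 15).
Oct 12 2035 6:00 AM + 15 h = Oct 12 2035 9:00 PM.
Oct 12 2035 9:00 PM + 15 h = Oct 13 2035 12:00 PM.
Oct 13 2035 12:00 PM + 15 h = Oct 14 2035 3:00 AM.
Oct 14 2035 3:00 AM + 15 h = Oct 14 2035 6:00 PM.
Oct 14 2035 6:00 PM + 15 h = Oct 15 2035 9:00 AM.

Oct 15 2035 9:00 AM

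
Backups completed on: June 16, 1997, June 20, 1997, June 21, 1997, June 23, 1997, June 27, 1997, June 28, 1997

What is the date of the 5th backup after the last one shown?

Every event lands on a Monday or Friday or Saturday (gaps cycle 4, 1, 2, 4, 1).
So the schedule is: every Monday, Friday and Saturday.
The following Monday is June 30, 1997.
The following Friday is July 4, 1997.
The following Saturday is July 5, 1997.
Next Monday: July 7, 1997.
The following Friday is July 11, 1997.

July 11, 1997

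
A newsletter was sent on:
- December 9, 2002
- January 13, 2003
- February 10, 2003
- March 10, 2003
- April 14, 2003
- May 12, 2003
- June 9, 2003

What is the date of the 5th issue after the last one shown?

November 10, 2003

All dates are Mondays, 35, 28, 28, 35, 28, 28 days apart.
Specifically, the 2nd Monday of each month.
2nd Monday of July 2003: July 14, 2003.
August 2003 — 2nd Monday is August 11, 2003.
September 2003 — 2nd Monday is September 8, 2003.
2nd Monday of October 2003: October 13, 2003.
2nd Monday of November 2003: November 10, 2003.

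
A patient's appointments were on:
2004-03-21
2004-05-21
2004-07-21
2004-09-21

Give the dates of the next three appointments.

2004-11-21, 2005-01-21, 2005-03-21

The day-of-month is always 21 (61, 61, 62 days between events).
So this recurs on the 21st of every 2 months.
November 2004: 2004-11-21.
January 2005: 2005-01-21.
Next: March 2005 → 2005-03-21.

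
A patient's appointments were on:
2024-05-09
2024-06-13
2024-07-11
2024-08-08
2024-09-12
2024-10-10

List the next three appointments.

2024-11-14, 2024-12-12, 2025-01-09

All dates are Thursdays, 35, 28, 28, 35, 28 days apart.
Specifically, the 2nd Thursday of each month.
2nd Thursday of November 2024: 2024-11-14.
2nd Thursday of December 2024: 2024-12-12.
2nd Thursday of January 2025: 2025-01-09.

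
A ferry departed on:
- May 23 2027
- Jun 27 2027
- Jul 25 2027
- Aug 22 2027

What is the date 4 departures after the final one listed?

Dec 26 2027

Gaps: 35, 28, 28 days — a mix of 28 and 35. Every date is a Sunday.
Each is the 4th Sunday of its month.
September 2027 — 4th Sunday is Sep 26 2027.
October 2027 — 4th Sunday is Oct 24 2027.
November 2027 — 4th Sunday is Nov 28 2027.
December 2027 — 4th Sunday is Dec 26 2027.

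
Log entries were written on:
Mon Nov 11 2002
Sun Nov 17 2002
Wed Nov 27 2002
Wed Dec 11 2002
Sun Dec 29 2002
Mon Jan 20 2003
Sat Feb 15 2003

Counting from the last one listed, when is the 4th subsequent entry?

Intervals are 6, 10, 14, 18, 22, 26 days — an arithmetic progression with common difference 4.
Next gap: 30 days. Sat Feb 15 2003 + 30 days = Mon Mar 17 2003.
Next gap: 34 days. Mon Mar 17 2003 + 34 days = Sun Apr 20 2003.
Next gap: 38 days. Sun Apr 20 2003 + 38 days = Wed May 28 2003.
Next gap: 42 days. Wed May 28 2003 + 42 days = Wed Jul 9 2003.

Wed Jul 9 2003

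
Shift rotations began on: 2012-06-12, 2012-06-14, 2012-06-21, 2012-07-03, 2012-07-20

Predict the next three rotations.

2012-08-11, 2012-09-07, 2012-10-09

Gaps: 2, 7, 12, 17 days — each gap is 5 larger than the previous one.
Next gap: 22 days. 2012-07-20 + 22 days = 2012-08-11.
Next gap: 27 days. 2012-08-11 + 27 days = 2012-09-07.
Next gap: 32 days. 2012-09-07 + 32 days = 2012-10-09.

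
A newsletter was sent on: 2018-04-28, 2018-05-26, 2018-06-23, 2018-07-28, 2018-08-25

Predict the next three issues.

2018-09-22, 2018-10-27, 2018-11-24

These are Saturdays at 28- or 35-day spacing (28, 28, 35, 28).
The pattern: 4th Saturday of the month.
4th Saturday of September 2018: 2018-09-22.
October 2018 — 4th Saturday is 2018-10-27.
4th Saturday of November 2018: 2018-11-24.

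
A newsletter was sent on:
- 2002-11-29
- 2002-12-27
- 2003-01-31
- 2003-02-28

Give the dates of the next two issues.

2003-03-28, 2003-04-25

All Fridays; the gaps (28, 35, 28) vary with month length.
This is the last Friday of each month.
March 2003 ends with Friday 2003-03-28.
Last Friday of April 2003: 2003-04-25.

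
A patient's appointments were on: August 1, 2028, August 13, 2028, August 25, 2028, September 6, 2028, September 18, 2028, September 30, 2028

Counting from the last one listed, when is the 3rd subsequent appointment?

November 5, 2028

Every event comes 12 days after the last (12, 12, 12, 12, 12).
September 30, 2028 + 12 days = October 12, 2028.
October 12, 2028 + 12 days = October 24, 2028.
October 24, 2028 + 12 days = November 5, 2028.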